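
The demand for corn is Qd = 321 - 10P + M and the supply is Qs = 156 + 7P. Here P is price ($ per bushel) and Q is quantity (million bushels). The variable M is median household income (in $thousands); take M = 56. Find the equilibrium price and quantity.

P* = 13, Q* = 247

With M = 56, demand is Qd = 377 - 10P.
At equilibrium Qd = Qs, so 377 - 10P = 156 + 7P; collecting terms, 221 = 17P and P* = 13.
From the demand curve, Q* = 377 - 10(13) = 247.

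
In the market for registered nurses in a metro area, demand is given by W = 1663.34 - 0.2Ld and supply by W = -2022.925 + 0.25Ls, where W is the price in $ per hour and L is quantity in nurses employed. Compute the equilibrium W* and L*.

In direct form, Ld = 8316.7 - 5W and Ls = 8091.7 + 4W.
At equilibrium Ld = Ls, so 8316.7 - 5W = 8091.7 + 4W; collecting terms, 225 = 9W and W* = 25.
Then L* = 8316.7 - 5(25) = 8191.7.

W* = 25, L* = 8191.7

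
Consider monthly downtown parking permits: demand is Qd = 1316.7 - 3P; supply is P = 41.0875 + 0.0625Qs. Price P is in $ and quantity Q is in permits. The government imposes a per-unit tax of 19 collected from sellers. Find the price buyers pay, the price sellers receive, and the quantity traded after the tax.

Inverting to quantity form: Qs = -657.4 + 16P.
The tax drives a wedge P_b - P_s = 19. Substituting P_s = P_b - 19 into supply: Qs = -961.4 + 16P_b.
Equate demand and the shifted supply: 1316.7 - 3P_b = -961.4 + 16P_b, giving 19P_b = 2278.1, so P_b = 119.9.
Then P_s = 119.9 - 19 = 100.9 and Q = 1316.7 - 3(119.9) = 957.

P_b = 119.9, P_s = 100.9, Q = 957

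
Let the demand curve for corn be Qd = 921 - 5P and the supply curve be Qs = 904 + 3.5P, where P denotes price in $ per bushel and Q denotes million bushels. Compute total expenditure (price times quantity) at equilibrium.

Total expenditure = 1822

The market clears where 921 - 5P = 904 + 3.5P. Rearranging, 8.5P = 17, hence P* = 2.
Plugging P* into demand: Q* = 921 - 5(2) = 911.
Total expenditure = P* × Q* = 2 × 911 = 1822.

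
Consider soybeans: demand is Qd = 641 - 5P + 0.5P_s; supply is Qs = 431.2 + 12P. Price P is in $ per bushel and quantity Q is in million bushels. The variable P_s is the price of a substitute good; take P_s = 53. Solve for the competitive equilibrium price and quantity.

With P_s = 53, demand is Qd = 667.5 - 5P.
At equilibrium Qd = Qs, so 667.5 - 5P = 431.2 + 12P; collecting terms, 236.3 = 17P and P* = 13.9.
Then Q* = 667.5 - 5(13.9) = 598.

P* = 13.9, Q* = 598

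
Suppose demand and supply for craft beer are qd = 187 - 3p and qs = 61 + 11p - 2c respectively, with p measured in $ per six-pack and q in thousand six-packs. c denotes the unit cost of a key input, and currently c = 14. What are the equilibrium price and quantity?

With c = 14, supply is qs = 33 + 11p.
Equating demand and supply, 187 - 3p = 33 + 11p gives 14p = 154, so p* = 11.
From the demand curve, q* = 187 - 3(11) = 154.

p* = 11, q* = 154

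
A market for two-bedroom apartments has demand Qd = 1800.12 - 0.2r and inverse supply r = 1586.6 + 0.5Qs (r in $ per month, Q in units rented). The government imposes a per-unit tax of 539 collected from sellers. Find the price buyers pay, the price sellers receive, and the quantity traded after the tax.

Solving each curve for Q: Qs = -3173.2 + 2r.
The tax drives a wedge r_b - r_s = 539. Substituting r_s = r_b - 539 into supply: Qs = -4251.2 + 2r_b.
Set Qd = Qs: 1800.12 - 0.2r_b = -4251.2 + 2r_b, so 6051.32 = 2.2r_b and r_b = 2750.6.
So r_s = 2211.6 and the quantity traded is Q = 1800.12 - 0.2(2750.6) = 1250.

r_b = 2750.6, r_s = 2211.6, Q = 1250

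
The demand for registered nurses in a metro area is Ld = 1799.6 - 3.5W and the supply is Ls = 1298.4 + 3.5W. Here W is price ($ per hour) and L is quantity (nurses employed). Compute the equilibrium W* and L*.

W* = 71.6, L* = 1549

The market clears where 1799.6 - 3.5W = 1298.4 + 3.5W. Rearranging, 7W = 501.2, hence W* = 71.6.
Plugging W* into demand: L* = 1799.6 - 3.5(71.6) = 1549.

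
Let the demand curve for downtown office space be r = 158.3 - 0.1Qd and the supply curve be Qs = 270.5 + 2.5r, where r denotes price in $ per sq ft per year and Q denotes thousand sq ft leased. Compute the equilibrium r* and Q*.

r* = 105, Q* = 533

Inverting to quantity form: Qd = 1583 - 10r.
Equating demand and supply, 1583 - 10r = 270.5 + 2.5r gives 12.5r = 1312.5, so r* = 105.
Then Q* = 1583 - 10(105) = 533.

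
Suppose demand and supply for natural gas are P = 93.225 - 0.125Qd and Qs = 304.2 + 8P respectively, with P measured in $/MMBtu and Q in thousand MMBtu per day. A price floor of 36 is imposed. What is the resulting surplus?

Rewriting in direct form: Qd = 745.8 - 8P.
Evaluating both curves at the floor price 36 gives Qd = 457.8, Qs = 592.2.
Surplus = Qs - Qd = 592.2 - 457.8 = 134.4.

Surplus = 134.4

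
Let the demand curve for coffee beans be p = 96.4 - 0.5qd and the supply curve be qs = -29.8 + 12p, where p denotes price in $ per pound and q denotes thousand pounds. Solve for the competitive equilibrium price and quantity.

Rewriting in direct form: qd = 192.8 - 2p.
Equating demand and supply, 192.8 - 2p = -29.8 + 12p gives 14p = 222.6, so p* = 15.9.
From the demand curve, q* = 192.8 - 2(15.9) = 161.

p* = 15.9, q* = 161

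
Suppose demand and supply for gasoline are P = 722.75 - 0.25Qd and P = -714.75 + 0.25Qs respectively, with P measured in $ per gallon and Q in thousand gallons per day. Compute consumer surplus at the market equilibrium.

Consumer surplus = 1033203.125

Rewriting in direct form: Qd = 2891 - 4P and Qs = 2859 + 4P.
The market clears where 2891 - 4P = 2859 + 4P. Rearranging, 8P = 32, hence P* = 4.
Plugging P* into demand: Q* = 2891 - 4(4) = 2875.
Demand choke price (Qd = 0): P = 2891/4 = 722.75. Consumer surplus = ½ × (722.75 - 4) × 2875 = 1033203.125.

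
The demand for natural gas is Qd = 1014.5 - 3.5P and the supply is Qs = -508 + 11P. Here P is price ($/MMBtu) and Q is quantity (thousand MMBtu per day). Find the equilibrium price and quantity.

Set Qd = Qs: 1014.5 - 3.5P = -508 + 11P, so 1522.5 = 14.5P and P* = 105.
Plugging P* into demand: Q* = 1014.5 - 3.5(105) = 647.

P* = 105, Q* = 647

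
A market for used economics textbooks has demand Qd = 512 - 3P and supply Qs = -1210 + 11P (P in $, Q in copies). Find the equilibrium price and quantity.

Set Qd = Qs: 512 - 3P = -1210 + 11P, so 1722 = 14P and P* = 123.
Then Q* = 512 - 3(123) = 143.

P* = 123, Q* = 143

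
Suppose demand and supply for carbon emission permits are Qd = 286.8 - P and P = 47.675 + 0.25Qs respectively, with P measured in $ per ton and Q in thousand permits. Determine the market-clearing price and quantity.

In direct form, Qs = -190.7 + 4P.
The market clears where 286.8 - P = -190.7 + 4P. Rearranging, 5P = 477.5, hence P* = 95.5.
From the demand curve, Q* = 286.8 - 95.5 = 191.3.

P* = 95.5, Q* = 191.3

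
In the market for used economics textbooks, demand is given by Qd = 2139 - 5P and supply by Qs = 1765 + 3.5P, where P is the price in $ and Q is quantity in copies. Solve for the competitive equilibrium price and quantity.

The market clears where 2139 - 5P = 1765 + 3.5P. Rearranging, 8.5P = 374, hence P* = 44.
From the demand curve, Q* = 2139 - 5(44) = 1919.

P* = 44, Q* = 1919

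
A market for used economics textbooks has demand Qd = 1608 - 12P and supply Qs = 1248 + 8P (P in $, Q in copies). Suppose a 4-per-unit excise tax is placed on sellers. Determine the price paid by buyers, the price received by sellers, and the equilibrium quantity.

The tax drives a wedge P_b - P_s = 4. Substituting P_s = P_b - 4 into supply: Qs = 1216 + 8P_b.
Set Qd = Qs: 1608 - 12P_b = 1216 + 8P_b, so 392 = 20P_b and P_b = 19.6.
Then P_s = 19.6 - 4 = 15.6 and Q = 1608 - 12(19.6) = 1372.8.

P_b = 19.6, P_s = 15.6, Q = 1372.8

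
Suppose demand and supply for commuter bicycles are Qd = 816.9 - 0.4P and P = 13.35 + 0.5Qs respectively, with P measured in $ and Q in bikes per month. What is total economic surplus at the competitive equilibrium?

Inverting to quantity form: Qs = -26.7 + 2P.
The market clears where 816.9 - 0.4P = -26.7 + 2P. Rearranging, 2.4P = 843.6, hence P* = 351.5.
Plugging P* into demand: Q* = 816.9 - 0.4(351.5) = 676.3.
Demand choke price = 2042.25; supply choke price = 13.35. CS = ½(2042.25 - 351.5)(676.3) = 571727.1125; PS = ½(351.5 - 13.35)(676.3) = 114345.4225. Total surplus = 686072.535.

Total surplus = 686072.535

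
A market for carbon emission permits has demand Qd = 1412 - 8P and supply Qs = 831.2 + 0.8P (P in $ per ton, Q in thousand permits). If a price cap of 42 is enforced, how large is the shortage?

Shortage = 211.2

With P fixed at 42, quantity demanded is 1076 and quantity supplied is 864.8.
Shortage = Qd - Qs = 1076 - 864.8 = 211.2.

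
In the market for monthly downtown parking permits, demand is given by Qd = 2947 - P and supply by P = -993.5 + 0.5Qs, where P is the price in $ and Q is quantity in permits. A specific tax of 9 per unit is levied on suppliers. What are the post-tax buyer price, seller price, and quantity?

Solving each curve for Q: Qs = 1987 + 2P.
With a tax of 9 on suppliers, they supply based on the net price P_s = P_b - 9, so Qs = 1969 + 2P_b.
Set Qd = Qs: 2947 - P_b = 1969 + 2P_b, so 978 = 3P_b and P_b = 326.
So P_s = 317 and the quantity traded is Q = 2947 - 326 = 2621.

P_b = 326, P_s = 317, Q = 2621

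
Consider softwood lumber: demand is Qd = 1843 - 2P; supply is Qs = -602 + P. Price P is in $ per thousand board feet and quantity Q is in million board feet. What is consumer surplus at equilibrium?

Consumer surplus = 11342.25

Set Qd = Qs: 1843 - 2P = -602 + P, so 2445 = 3P and P* = 815.
Then Q* = 1843 - 2(815) = 213.
Demand choke price (Qd = 0): P = 1843/2 = 921.5. Consumer surplus = ½ × (921.5 - 815) × 213 = 11342.25.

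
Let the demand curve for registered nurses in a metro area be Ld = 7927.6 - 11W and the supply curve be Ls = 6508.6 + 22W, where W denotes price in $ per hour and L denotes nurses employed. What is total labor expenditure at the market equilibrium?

Total labor expenditure = 320547.8

At equilibrium Ld = Ls, so 7927.6 - 11W = 6508.6 + 22W; collecting terms, 1419 = 33W and W* = 43.
Plugging W* into demand: L* = 7927.6 - 11(43) = 7454.6.
Total labor expenditure = W* × L* = 43 × 7454.6 = 320547.8.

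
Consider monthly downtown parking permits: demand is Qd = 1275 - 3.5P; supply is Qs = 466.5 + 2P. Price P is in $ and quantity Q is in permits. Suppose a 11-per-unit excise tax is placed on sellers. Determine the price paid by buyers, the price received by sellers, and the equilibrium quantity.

P_b = 151, P_s = 140, Q = 746.5

The tax drives a wedge P_b - P_s = 11. Substituting P_s = P_b - 11 into supply: Qs = 444.5 + 2P_b.
Equate demand and the shifted supply: 1275 - 3.5P_b = 444.5 + 2P_b, giving 5.5P_b = 830.5, so P_b = 151.
So P_s = 140 and the quantity traded is Q = 1275 - 3.5(151) = 746.5.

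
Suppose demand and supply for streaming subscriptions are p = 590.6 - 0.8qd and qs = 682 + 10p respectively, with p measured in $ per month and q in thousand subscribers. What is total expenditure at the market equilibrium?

Total expenditure = 3660

Inverting to quantity form: qd = 738.25 - 1.25p.
Set qd = qs: 738.25 - 1.25p = 682 + 10p, so 56.25 = 11.25p and p* = 5.
Then q* = 738.25 - 1.25(5) = 732.
Total expenditure = p* × q* = 5 × 732 = 3660.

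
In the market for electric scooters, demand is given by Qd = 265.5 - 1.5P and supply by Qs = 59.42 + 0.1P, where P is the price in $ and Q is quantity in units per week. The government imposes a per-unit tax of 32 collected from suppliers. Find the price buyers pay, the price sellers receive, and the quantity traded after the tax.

P_b = 130.8, P_s = 98.8, Q = 69.3

The tax drives a wedge P_b - P_s = 32. Substituting P_s = P_b - 32 into supply: Qs = 56.22 + 0.1P_b.
Market clearing requires 265.5 - 1.5P_b = 56.22 + 0.1P_b; hence 209.28 = 1.6P_b and P_b = 130.8.
Then P_s = 130.8 - 32 = 98.8 and Q = 265.5 - 1.5(130.8) = 69.3.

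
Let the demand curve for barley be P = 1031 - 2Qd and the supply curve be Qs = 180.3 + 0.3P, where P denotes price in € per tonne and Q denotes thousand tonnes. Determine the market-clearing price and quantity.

P* = 419, Q* = 306

Rewriting in direct form: Qd = 515.5 - 0.5P.
The market clears where 515.5 - 0.5P = 180.3 + 0.3P. Rearranging, 0.8P = 335.2, hence P* = 419.
Then Q* = 515.5 - 0.5(419) = 306.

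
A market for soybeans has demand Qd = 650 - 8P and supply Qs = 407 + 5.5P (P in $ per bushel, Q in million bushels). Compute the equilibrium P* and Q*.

P* = 18, Q* = 506

Equating demand and supply, 650 - 8P = 407 + 5.5P gives 13.5P = 243, so P* = 18.
From the demand curve, Q* = 650 - 8(18) = 506.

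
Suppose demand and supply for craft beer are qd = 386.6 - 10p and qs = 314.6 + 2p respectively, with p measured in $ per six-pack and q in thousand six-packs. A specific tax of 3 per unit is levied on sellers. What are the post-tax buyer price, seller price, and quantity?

p_b = 6.5, p_s = 3.5, q = 321.6

Sellers keep p_s = p_b - 3 per unit, so supply in terms of the buyer price is qs = 308.6 + 2p_b.
Equate demand and the shifted supply: 386.6 - 10p_b = 308.6 + 2p_b, giving 12p_b = 78, so p_b = 6.5.
So p_s = 3.5 and the quantity traded is q = 386.6 - 10(6.5) = 321.6.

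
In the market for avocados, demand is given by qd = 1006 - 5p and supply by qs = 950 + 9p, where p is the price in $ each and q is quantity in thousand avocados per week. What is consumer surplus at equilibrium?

Consumer surplus = 97219.6

Equating demand and supply, 1006 - 5p = 950 + 9p gives 14p = 56, so p* = 4.
From the demand curve, q* = 1006 - 5(4) = 986.
Demand choke price (qd = 0): p = 1006/5 = 201.2. Consumer surplus = ½ × (201.2 - 4) × 986 = 97219.6.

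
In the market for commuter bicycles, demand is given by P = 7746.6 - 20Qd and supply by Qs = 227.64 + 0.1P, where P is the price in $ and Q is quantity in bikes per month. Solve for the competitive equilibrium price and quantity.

Rewriting in direct form: Qd = 387.33 - 0.05P.
At equilibrium Qd = Qs, so 387.33 - 0.05P = 227.64 + 0.1P; collecting terms, 159.69 = 0.15P and P* = 1064.6.
Substitute back: Q* = 387.33 - 0.05(1064.6) = 334.1.

P* = 1064.6, Q* = 334.1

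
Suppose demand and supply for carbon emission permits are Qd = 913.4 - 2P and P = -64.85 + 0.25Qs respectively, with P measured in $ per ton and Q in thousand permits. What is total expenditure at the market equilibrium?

Total expenditure = 75798.6

Inverting to quantity form: Qs = 259.4 + 4P.
At equilibrium Qd = Qs, so 913.4 - 2P = 259.4 + 4P; collecting terms, 654 = 6P and P* = 109.
From the demand curve, Q* = 913.4 - 2(109) = 695.4.
Total expenditure = P* × Q* = 109 × 695.4 = 75798.6.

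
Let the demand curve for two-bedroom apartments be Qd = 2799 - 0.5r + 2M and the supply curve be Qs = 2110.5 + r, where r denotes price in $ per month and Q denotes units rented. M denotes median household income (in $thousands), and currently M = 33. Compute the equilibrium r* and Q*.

r* = 503, Q* = 2613.5

With M = 33, demand is Qd = 2865 - 0.5r.
At equilibrium Qd = Qs, so 2865 - 0.5r = 2110.5 + r; collecting terms, 754.5 = 1.5r and r* = 503.
From the demand curve, Q* = 2865 - 0.5(503) = 2613.5.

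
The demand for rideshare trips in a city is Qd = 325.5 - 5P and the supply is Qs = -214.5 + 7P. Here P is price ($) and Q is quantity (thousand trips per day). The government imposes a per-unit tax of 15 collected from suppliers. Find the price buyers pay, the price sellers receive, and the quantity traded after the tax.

With a tax of 15 on suppliers, they supply based on the net price P_s = P_b - 15, so Qs = -319.5 + 7P_b.
Equate demand and the shifted supply: 325.5 - 5P_b = -319.5 + 7P_b, giving 12P_b = 645, so P_b = 53.75.
So P_s = 38.75 and the quantity traded is Q = 325.5 - 5(53.75) = 56.75.

P_b = 53.75, P_s = 38.75, Q = 56.75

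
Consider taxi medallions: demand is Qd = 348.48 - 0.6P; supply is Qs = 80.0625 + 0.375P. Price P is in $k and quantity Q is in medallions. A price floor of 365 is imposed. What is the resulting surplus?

With P fixed at 365, quantity demanded is 129.48 and quantity supplied is 216.9375.
Surplus = Qs - Qd = 216.9375 - 129.48 = 87.4575.

Surplus = 87.4575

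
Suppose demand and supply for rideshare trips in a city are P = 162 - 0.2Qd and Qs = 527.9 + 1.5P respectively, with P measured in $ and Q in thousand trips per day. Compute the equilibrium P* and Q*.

P* = 43.4, Q* = 593

Rewriting in direct form: Qd = 810 - 5P.
At equilibrium Qd = Qs, so 810 - 5P = 527.9 + 1.5P; collecting terms, 282.1 = 6.5P and P* = 43.4.
Plugging P* into demand: Q* = 810 - 5(43.4) = 593.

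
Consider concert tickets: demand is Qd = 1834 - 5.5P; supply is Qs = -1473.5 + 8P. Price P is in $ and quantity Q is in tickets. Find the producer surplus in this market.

At equilibrium Qd = Qs, so 1834 - 5.5P = -1473.5 + 8P; collecting terms, 3307.5 = 13.5P and P* = 245.
Substitute back: Q* = 1834 - 5.5(245) = 486.5.
Supply choke price (Qs = 0): P = 184.1875. Producer surplus = ½ × (245 - 184.1875) × 486.5 = 14792.640625.

Producer surplus = 14792.640625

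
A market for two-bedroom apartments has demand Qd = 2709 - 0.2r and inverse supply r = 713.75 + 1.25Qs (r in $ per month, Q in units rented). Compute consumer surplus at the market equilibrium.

Rewriting in direct form: Qs = -571 + 0.8r.
Equating demand and supply, 2709 - 0.2r = -571 + 0.8r gives r = 3280, so r* = 3280.
Substitute back: Q* = 2709 - 0.2(3280) = 2053.
Demand choke price (Qd = 0): r = 2709/0.2 = 13545. Consumer surplus = ½ × (13545 - 3280) × 2053 = 10537022.5.

Consumer surplus = 10537022.5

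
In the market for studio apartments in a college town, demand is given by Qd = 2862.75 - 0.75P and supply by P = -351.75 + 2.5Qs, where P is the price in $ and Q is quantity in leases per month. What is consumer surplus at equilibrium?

Consumer surplus = 788437.5

Inverting to quantity form: Qs = 140.7 + 0.4P.
Set Qd = Qs: 2862.75 - 0.75P = 140.7 + 0.4P, so 2722.05 = 1.15P and P* = 2367.
Then Q* = 2862.75 - 0.75(2367) = 1087.5.
Demand choke price (Qd = 0): P = 2862.75/0.75 = 3817. Consumer surplus = ½ × (3817 - 2367) × 1087.5 = 788437.5.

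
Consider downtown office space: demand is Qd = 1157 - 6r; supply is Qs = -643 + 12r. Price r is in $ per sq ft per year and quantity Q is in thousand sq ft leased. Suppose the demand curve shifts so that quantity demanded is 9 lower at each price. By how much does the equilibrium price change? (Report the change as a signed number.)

Δr = -0.5

Set Qd = Qs: 1157 - 6r = -643 + 12r, so 1800 = 18r and r* = 100.
Substitute back: Q* = 1157 - 6(100) = 557.
After the shift, demand is Qd = 1148 - 6r.
New equilibrium: 1791 = 18r, so r = 99.5 and Q = 551.
Δr = 99.5 - 100 = -0.5.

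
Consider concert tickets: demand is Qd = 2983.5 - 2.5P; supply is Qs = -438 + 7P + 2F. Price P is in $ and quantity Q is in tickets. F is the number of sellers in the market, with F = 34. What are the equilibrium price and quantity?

With F = 34, supply is Qs = -370 + 7P.
At equilibrium Qd = Qs, so 2983.5 - 2.5P = -370 + 7P; collecting terms, 3353.5 = 9.5P and P* = 353.
Then Q* = 2983.5 - 2.5(353) = 2101.

P* = 353, Q* = 2101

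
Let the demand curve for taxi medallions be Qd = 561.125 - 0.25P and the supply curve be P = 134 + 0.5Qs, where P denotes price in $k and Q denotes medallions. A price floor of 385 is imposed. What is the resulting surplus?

Rewriting in direct form: Qs = -268 + 2P.
With P fixed at 385, quantity demanded is 464.875 and quantity supplied is 502.
Surplus = Qs - Qd = 502 - 464.875 = 37.125.

Surplus = 37.125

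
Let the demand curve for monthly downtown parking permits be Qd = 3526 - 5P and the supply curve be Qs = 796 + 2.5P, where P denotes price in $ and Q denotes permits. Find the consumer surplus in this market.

At equilibrium Qd = Qs, so 3526 - 5P = 796 + 2.5P; collecting terms, 2730 = 7.5P and P* = 364.
Plugging P* into demand: Q* = 3526 - 5(364) = 1706.
Demand choke price (Qd = 0): P = 3526/5 = 705.2. Consumer surplus = ½ × (705.2 - 364) × 1706 = 291043.6.

Consumer surplus = 291043.6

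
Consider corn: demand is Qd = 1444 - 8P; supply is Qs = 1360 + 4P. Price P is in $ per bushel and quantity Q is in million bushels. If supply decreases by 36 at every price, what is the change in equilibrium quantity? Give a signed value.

Equating demand and supply, 1444 - 8P = 1360 + 4P gives 12P = 84, so P* = 7.
From the demand curve, Q* = 1444 - 8(7) = 1388.
After the shift, supply is Qs = 1324 + 4P.
New equilibrium: 120 = 12P, so P = 10 and Q = 1364.
ΔQ = 1364 - 1388 = -24.

ΔQ = -24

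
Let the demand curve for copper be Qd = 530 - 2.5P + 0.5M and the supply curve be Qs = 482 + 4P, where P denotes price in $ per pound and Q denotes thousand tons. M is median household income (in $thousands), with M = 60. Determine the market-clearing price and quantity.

P* = 12, Q* = 530

With M = 60, demand is Qd = 560 - 2.5P.
Set Qd = Qs: 560 - 2.5P = 482 + 4P, so 78 = 6.5P and P* = 12.
From the demand curve, Q* = 560 - 2.5(12) = 530.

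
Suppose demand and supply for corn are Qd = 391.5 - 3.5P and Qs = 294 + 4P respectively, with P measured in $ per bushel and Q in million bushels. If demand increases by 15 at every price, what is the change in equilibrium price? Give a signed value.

Set Qd = Qs: 391.5 - 3.5P = 294 + 4P, so 97.5 = 7.5P and P* = 13.
Then Q* = 391.5 - 3.5(13) = 346.
After the shift, demand is Qd = 406.5 - 3.5P.
New equilibrium: 112.5 = 7.5P, so P = 15 and Q = 354.
ΔP = 15 - 13 = 2.

ΔP = 2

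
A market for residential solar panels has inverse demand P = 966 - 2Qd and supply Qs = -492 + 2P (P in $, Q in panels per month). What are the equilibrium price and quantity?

Inverting to quantity form: Qd = 483 - 0.5P.
At equilibrium Qd = Qs, so 483 - 0.5P = -492 + 2P; collecting terms, 975 = 2.5P and P* = 390.
From the demand curve, Q* = 483 - 0.5(390) = 288.

P* = 390, Q* = 288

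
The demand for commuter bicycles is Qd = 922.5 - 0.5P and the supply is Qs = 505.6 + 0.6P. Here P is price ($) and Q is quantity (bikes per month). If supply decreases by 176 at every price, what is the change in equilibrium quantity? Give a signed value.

Set Qd = Qs: 922.5 - 0.5P = 505.6 + 0.6P, so 416.9 = 1.1P and P* = 379.
Then Q* = 922.5 - 0.5(379) = 733.
After the shift, supply is Qs = 329.6 + 0.6P.
New equilibrium: 592.9 = 1.1P, so P = 539 and Q = 653.
ΔQ = 653 - 733 = -80.

ΔQ = -80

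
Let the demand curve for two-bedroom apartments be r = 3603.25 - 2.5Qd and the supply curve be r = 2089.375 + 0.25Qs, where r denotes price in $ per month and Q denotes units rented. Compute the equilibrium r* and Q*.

Solving each curve for Q: Qd = 1441.3 - 0.4r and Qs = -8357.5 + 4r.
Equating demand and supply, 1441.3 - 0.4r = -8357.5 + 4r gives 4.4r = 9798.8, so r* = 2227.
Plugging r* into demand: Q* = 1441.3 - 0.4(2227) = 550.5.

r* = 2227, Q* = 550.5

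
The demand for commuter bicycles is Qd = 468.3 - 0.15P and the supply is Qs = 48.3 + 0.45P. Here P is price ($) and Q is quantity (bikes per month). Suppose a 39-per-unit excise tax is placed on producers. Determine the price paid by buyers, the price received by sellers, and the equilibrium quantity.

P_b = 729.25, P_s = 690.25, Q = 358.9125

With a tax of 39 on producers, they supply based on the net price P_s = P_b - 39, so Qs = 30.75 + 0.45P_b.
Equate demand and the shifted supply: 468.3 - 0.15P_b = 30.75 + 0.45P_b, giving 0.6P_b = 437.55, so P_b = 729.25.
Then P_s = 729.25 - 39 = 690.25 and Q = 468.3 - 0.15(729.25) = 358.9125.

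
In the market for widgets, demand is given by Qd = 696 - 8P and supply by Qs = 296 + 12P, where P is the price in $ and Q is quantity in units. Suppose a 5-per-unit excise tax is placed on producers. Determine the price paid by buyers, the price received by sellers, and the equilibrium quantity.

With a tax of 5 on producers, they supply based on the net price P_s = P_b - 5, so Qs = 236 + 12P_b.
Market clearing requires 696 - 8P_b = 236 + 12P_b; hence 460 = 20P_b and P_b = 23.
Then P_s = 23 - 5 = 18 and Q = 696 - 8(23) = 512.

P_b = 23, P_s = 18, Q = 512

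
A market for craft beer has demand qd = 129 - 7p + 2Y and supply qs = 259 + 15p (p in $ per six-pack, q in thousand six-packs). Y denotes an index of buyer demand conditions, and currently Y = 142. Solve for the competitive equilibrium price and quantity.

p* = 7, q* = 364

With Y = 142, demand is qd = 413 - 7p.
At equilibrium qd = qs, so 413 - 7p = 259 + 15p; collecting terms, 154 = 22p and p* = 7.
From the demand curve, q* = 413 - 7(7) = 364.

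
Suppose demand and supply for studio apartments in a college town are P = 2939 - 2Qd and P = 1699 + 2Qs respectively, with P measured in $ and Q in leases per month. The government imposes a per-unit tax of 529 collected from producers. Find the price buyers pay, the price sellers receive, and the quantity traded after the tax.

P_b = 2583.5, P_s = 2054.5, Q = 177.75

Rewriting in direct form: Qd = 1469.5 - 0.5P and Qs = -849.5 + 0.5P.
With a tax of 529 on producers, they supply based on the net price P_s = P_b - 529, so Qs = -1114 + 0.5P_b.
Equate demand and the shifted supply: 1469.5 - 0.5P_b = -1114 + 0.5P_b, giving P_b = 2583.5, so P_b = 2583.5.
So P_s = 2054.5 and the quantity traded is Q = 1469.5 - 0.5(2583.5) = 177.75.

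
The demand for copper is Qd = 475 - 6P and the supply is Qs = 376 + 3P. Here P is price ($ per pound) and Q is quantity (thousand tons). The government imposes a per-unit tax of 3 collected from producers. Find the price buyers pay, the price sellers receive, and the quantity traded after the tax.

P_b = 12, P_s = 9, Q = 403

Producers keep P_s = P_b - 3 per unit, so supply in terms of the buyer price is Qs = 367 + 3P_b.
Market clearing requires 475 - 6P_b = 367 + 3P_b; hence 108 = 9P_b and P_b = 12.
Then P_s = 12 - 3 = 9 and Q = 475 - 6(12) = 403.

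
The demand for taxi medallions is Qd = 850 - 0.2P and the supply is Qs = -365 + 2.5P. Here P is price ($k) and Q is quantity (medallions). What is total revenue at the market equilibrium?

Total revenue = 342000

At equilibrium Qd = Qs, so 850 - 0.2P = -365 + 2.5P; collecting terms, 1215 = 2.7P and P* = 450.
Then Q* = 850 - 0.2(450) = 760.
Total revenue = P* × Q* = 450 × 760 = 342000.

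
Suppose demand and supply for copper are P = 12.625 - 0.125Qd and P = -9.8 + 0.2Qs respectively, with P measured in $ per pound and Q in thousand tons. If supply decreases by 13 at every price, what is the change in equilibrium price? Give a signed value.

ΔP = 1

In direct form, Qd = 101 - 8P and Qs = 49 + 5P.
The market clears where 101 - 8P = 49 + 5P. Rearranging, 13P = 52, hence P* = 4.
Plugging P* into demand: Q* = 101 - 8(4) = 69.
After the shift, supply is Qs = 36 + 5P.
Re-solving, 13P = 65 gives P = 5 and Q = 61.
ΔP = 5 - 4 = 1.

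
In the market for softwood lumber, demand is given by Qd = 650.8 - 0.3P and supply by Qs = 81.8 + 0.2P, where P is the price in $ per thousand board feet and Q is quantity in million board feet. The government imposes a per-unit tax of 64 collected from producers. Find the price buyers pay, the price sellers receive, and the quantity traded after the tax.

P_b = 1163.6, P_s = 1099.6, Q = 301.72

Producers keep P_s = P_b - 64 per unit, so supply in terms of the buyer price is Qs = 69 + 0.2P_b.
Equate demand and the shifted supply: 650.8 - 0.3P_b = 69 + 0.2P_b, giving 0.5P_b = 581.8, so P_b = 1163.6.
Then P_s = 1163.6 - 64 = 1099.6 and Q = 650.8 - 0.3(1163.6) = 301.72.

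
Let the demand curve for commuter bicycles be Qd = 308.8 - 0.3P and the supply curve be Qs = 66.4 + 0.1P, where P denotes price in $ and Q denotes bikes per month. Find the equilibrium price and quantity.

Set Qd = Qs: 308.8 - 0.3P = 66.4 + 0.1P, so 242.4 = 0.4P and P* = 606.
Then Q* = 308.8 - 0.3(606) = 127.

P* = 606, Q* = 127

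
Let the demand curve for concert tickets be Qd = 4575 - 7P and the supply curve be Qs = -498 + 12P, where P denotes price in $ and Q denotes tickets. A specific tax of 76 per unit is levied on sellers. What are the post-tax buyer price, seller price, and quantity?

P_b = 315, P_s = 239, Q = 2370

With a tax of 76 on sellers, they supply based on the net price P_s = P_b - 76, so Qs = -1410 + 12P_b.
Equate demand and the shifted supply: 4575 - 7P_b = -1410 + 12P_b, giving 19P_b = 5985, so P_b = 315.
So P_s = 239 and the quantity traded is Q = 4575 - 7(315) = 2370.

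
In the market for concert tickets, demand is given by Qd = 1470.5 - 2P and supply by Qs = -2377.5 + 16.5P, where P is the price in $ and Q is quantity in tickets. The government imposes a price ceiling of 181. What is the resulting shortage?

At P = 181: Qd = 1108.5 and Qs = 609.
Shortage = Qd - Qs = 1108.5 - 609 = 499.5.

Shortage = 499.5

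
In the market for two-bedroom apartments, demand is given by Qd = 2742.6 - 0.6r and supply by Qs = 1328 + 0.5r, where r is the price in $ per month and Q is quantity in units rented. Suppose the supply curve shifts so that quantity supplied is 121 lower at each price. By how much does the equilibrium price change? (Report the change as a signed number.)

Set Qd = Qs: 2742.6 - 0.6r = 1328 + 0.5r, so 1414.6 = 1.1r and r* = 1286.
Then Q* = 2742.6 - 0.6(1286) = 1971.
After the shift, supply is Qs = 1207 + 0.5r.
The new intersection has 1535.6 = 1.1r, i.e. r = 1396, Q = 1905.
Δr = 1396 - 1286 = 110.

Δr = 110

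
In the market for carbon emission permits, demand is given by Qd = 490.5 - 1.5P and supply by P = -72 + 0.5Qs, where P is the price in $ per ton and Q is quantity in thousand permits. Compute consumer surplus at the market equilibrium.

Rewriting in direct form: Qs = 144 + 2P.
Set Qd = Qs: 490.5 - 1.5P = 144 + 2P, so 346.5 = 3.5P and P* = 99.
Substitute back: Q* = 490.5 - 1.5(99) = 342.
Demand choke price (Qd = 0): P = 490.5/1.5 = 327. Consumer surplus = ½ × (327 - 99) × 342 = 38988.

Consumer surplus = 38988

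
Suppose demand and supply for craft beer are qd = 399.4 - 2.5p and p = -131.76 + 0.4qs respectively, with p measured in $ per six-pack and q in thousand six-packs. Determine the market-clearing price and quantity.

p* = 14, q* = 364.4

Solving each curve for q: qs = 329.4 + 2.5p.
At equilibrium qd = qs, so 399.4 - 2.5p = 329.4 + 2.5p; collecting terms, 70 = 5p and p* = 14.
Substitute back: q* = 399.4 - 2.5(14) = 364.4.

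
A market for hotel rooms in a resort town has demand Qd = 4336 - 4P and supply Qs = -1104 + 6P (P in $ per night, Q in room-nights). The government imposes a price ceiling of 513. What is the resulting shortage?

Shortage = 310

At P = 513: Qd = 2284 and Qs = 1974.
Shortage = Qd - Qs = 2284 - 1974 = 310.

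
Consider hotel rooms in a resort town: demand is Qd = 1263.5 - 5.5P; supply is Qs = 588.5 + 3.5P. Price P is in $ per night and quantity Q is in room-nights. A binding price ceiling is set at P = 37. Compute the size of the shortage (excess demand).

Shortage = 342

Evaluating both curves at the ceiling price 37 gives Qd = 1060, Qs = 718.
Shortage = Qd - Qs = 1060 - 718 = 342.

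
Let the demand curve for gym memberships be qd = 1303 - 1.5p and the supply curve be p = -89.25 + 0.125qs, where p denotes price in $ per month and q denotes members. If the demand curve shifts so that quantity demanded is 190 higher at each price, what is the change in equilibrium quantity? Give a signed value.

Δq = 160

In direct form, qs = 714 + 8p.
At equilibrium qd = qs, so 1303 - 1.5p = 714 + 8p; collecting terms, 589 = 9.5p and p* = 62.
Substitute back: q* = 1303 - 1.5(62) = 1210.
After the shift, demand is qd = 1493 - 1.5p.
The new intersection has 779 = 9.5p, i.e. p = 82, q = 1370.
Δq = 1370 - 1210 = 160.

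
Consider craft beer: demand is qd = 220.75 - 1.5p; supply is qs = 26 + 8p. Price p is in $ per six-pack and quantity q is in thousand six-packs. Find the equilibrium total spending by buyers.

Total spending by buyers = 3895

Set qd = qs: 220.75 - 1.5p = 26 + 8p, so 194.75 = 9.5p and p* = 20.5.
From the demand curve, q* = 220.75 - 1.5(20.5) = 190.
Total spending by buyers = p* × q* = 20.5 × 190 = 3895.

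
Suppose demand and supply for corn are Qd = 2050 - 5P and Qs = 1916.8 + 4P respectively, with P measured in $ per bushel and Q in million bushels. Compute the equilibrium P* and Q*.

P* = 14.8, Q* = 1976

At equilibrium Qd = Qs, so 2050 - 5P = 1916.8 + 4P; collecting terms, 133.2 = 9P and P* = 14.8.
From the demand curve, Q* = 2050 - 5(14.8) = 1976.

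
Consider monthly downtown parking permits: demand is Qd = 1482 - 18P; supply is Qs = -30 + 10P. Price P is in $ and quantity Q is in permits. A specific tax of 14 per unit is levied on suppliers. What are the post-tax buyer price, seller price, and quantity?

P_b = 59, P_s = 45, Q = 420

With a tax of 14 on suppliers, they supply based on the net price P_s = P_b - 14, so Qs = -170 + 10P_b.
Set Qd = Qs: 1482 - 18P_b = -170 + 10P_b, so 1652 = 28P_b and P_b = 59.
Then P_s = 59 - 14 = 45 and Q = 1482 - 18(59) = 420.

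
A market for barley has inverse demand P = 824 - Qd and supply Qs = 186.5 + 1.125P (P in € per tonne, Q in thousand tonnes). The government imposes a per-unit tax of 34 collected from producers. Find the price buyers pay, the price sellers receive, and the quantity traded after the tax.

P_b = 318, P_s = 284, Q = 506

Solving each curve for Q: Qd = 824 - P.
With a tax of 34 on producers, they supply based on the net price P_s = P_b - 34, so Qs = 148.25 + 1.125P_b.
Set Qd = Qs: 824 - P_b = 148.25 + 1.125P_b, so 675.75 = 2.125P_b and P_b = 318.
Then P_s = 318 - 34 = 284 and Q = 824 - 318 = 506.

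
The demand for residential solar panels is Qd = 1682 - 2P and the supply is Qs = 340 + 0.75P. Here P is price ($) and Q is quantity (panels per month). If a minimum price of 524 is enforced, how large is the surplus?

Surplus = 99

With P fixed at 524, quantity demanded is 634 and quantity supplied is 733.
Surplus = Qs - Qd = 733 - 634 = 99.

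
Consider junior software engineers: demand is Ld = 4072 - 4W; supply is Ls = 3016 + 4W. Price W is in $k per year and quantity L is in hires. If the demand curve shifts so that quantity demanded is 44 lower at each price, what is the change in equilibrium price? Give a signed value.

Set Ld = Ls: 4072 - 4W = 3016 + 4W, so 1056 = 8W and W* = 132.
Plugging W* into demand: L* = 4072 - 4(132) = 3544.
After the shift, demand is Ld = 4028 - 4W.
The new intersection has 1012 = 8W, i.e. W = 126.5, L = 3522.
ΔW = 126.5 - 132 = -5.5.

ΔW = -5.5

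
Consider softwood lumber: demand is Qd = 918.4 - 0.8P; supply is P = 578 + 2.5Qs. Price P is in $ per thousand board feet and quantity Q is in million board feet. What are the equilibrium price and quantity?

Inverting to quantity form: Qs = -231.2 + 0.4P.
Equating demand and supply, 918.4 - 0.8P = -231.2 + 0.4P gives 1.2P = 1149.6, so P* = 958.
Plugging P* into demand: Q* = 918.4 - 0.8(958) = 152.

P* = 958, Q* = 152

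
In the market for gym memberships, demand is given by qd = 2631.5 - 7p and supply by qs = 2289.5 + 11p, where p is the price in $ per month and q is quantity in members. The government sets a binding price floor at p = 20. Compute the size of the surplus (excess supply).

At p = 20: qd = 2491.5 and qs = 2509.5.
Surplus = qs - qd = 2509.5 - 2491.5 = 18.

Surplus = 18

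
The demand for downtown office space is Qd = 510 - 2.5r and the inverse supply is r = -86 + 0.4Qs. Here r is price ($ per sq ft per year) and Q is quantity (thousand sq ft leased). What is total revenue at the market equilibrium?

Total revenue = 21387.5

Inverting to quantity form: Qs = 215 + 2.5r.
At equilibrium Qd = Qs, so 510 - 2.5r = 215 + 2.5r; collecting terms, 295 = 5r and r* = 59.
From the demand curve, Q* = 510 - 2.5(59) = 362.5.
Total revenue = r* × Q* = 59 × 362.5 = 21387.5.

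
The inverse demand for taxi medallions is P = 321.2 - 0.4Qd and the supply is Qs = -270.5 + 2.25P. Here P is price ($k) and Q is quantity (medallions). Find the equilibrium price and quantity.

Inverting to quantity form: Qd = 803 - 2.5P.
Set Qd = Qs: 803 - 2.5P = -270.5 + 2.25P, so 1073.5 = 4.75P and P* = 226.
Then Q* = 803 - 2.5(226) = 238.

P* = 226, Q* = 238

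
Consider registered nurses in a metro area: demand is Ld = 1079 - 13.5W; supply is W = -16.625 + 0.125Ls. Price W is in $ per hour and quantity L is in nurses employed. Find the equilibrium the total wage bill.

Inverting to quantity form: Ls = 133 + 8W.
At equilibrium Ld = Ls, so 1079 - 13.5W = 133 + 8W; collecting terms, 946 = 21.5W and W* = 44.
Plugging W* into demand: L* = 1079 - 13.5(44) = 485.
The total wage bill = W* × L* = 44 × 485 = 21340.

The total wage bill = 21340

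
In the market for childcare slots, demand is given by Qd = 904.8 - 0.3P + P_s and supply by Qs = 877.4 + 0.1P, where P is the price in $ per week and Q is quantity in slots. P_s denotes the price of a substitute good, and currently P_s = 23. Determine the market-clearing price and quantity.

P* = 126, Q* = 890

With P_s = 23, demand is Qd = 927.8 - 0.3P.
The market clears where 927.8 - 0.3P = 877.4 + 0.1P. Rearranging, 0.4P = 50.4, hence P* = 126.
Then Q* = 927.8 - 0.3(126) = 890.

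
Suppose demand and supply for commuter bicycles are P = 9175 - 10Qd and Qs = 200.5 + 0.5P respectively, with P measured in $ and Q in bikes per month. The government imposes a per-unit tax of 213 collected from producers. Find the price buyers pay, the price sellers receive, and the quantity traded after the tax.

P_b = 1372.5, P_s = 1159.5, Q = 780.25

Inverting to quantity form: Qd = 917.5 - 0.1P.
The tax drives a wedge P_b - P_s = 213. Substituting P_s = P_b - 213 into supply: Qs = 94 + 0.5P_b.
Set Qd = Qs: 917.5 - 0.1P_b = 94 + 0.5P_b, so 823.5 = 0.6P_b and P_b = 1372.5.
So P_s = 1159.5 and the quantity traded is Q = 917.5 - 0.1(1372.5) = 780.25.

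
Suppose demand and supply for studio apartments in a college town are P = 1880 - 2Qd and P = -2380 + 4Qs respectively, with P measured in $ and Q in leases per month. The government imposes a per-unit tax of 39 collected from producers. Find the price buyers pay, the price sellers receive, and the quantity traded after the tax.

P_b = 473, P_s = 434, Q = 703.5

In direct form, Qd = 940 - 0.5P and Qs = 595 + 0.25P.
With a tax of 39 on producers, they supply based on the net price P_s = P_b - 39, so Qs = 585.25 + 0.25P_b.
Set Qd = Qs: 940 - 0.5P_b = 585.25 + 0.25P_b, so 354.75 = 0.75P_b and P_b = 473.
Then P_s = 473 - 39 = 434 and Q = 940 - 0.5(473) = 703.5.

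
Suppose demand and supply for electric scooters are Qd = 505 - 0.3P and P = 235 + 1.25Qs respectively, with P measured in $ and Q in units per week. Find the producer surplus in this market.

Producer surplus = 62410

In direct form, Qs = -188 + 0.8P.
Equating demand and supply, 505 - 0.3P = -188 + 0.8P gives 1.1P = 693, so P* = 630.
Plugging P* into demand: Q* = 505 - 0.3(630) = 316.
Supply choke price (Qs = 0): P = 235. Producer surplus = ½ × (630 - 235) × 316 = 62410.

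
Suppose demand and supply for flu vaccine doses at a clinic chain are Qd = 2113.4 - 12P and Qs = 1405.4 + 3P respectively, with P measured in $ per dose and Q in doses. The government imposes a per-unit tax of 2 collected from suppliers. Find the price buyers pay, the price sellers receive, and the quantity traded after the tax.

Suppliers keep P_s = P_b - 2 per unit, so supply in terms of the buyer price is Qs = 1399.4 + 3P_b.
Market clearing requires 2113.4 - 12P_b = 1399.4 + 3P_b; hence 714 = 15P_b and P_b = 47.6.
Then P_s = 47.6 - 2 = 45.6 and Q = 2113.4 - 12(47.6) = 1542.2.

P_b = 47.6, P_s = 45.6, Q = 1542.2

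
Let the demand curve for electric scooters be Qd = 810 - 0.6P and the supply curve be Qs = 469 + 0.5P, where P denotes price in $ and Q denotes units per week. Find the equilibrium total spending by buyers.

Equating demand and supply, 810 - 0.6P = 469 + 0.5P gives 1.1P = 341, so P* = 310.
Then Q* = 810 - 0.6(310) = 624.
Total spending by buyers = P* × Q* = 310 × 624 = 193440.

Total spending by buyers = 193440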